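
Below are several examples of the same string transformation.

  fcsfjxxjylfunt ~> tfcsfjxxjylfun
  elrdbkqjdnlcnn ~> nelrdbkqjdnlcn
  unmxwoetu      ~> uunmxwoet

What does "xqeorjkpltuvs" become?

sxqeorjkpltuv

The transformation: move the last character to the front.
Doing the same to "xqeorjkpltuvs": "sxqeorjkpltuv".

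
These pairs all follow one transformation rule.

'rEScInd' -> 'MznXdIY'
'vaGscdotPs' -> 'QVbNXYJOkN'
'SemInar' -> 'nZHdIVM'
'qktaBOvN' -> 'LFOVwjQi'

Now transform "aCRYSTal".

The pattern: shift every letter 5 places backward in the alphabet (wrapping around), then flip the case of every letter.
So "aCRYSTal" becomes "VxmtnoVG".

VxmtnoVG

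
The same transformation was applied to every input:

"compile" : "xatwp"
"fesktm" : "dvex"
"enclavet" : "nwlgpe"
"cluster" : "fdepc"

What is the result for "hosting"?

detyr

Rule — delete the first 2 characters, then shift every letter 11 places forward in the alphabet (wrapping around).
On "hosting" that produces "detyr".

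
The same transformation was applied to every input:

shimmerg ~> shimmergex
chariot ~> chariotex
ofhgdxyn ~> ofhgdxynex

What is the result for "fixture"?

Looking at the pairs, the operation is to append "ex".
Applying that to "fixture" gives "fixtureex".

fixtureex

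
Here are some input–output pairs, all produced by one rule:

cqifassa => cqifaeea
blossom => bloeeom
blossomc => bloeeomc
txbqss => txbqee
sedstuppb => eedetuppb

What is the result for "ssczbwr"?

Each output is the input with this applied: replace every "s" with "e".
"ssczbwr" → "eeczbwr".

eeczbwr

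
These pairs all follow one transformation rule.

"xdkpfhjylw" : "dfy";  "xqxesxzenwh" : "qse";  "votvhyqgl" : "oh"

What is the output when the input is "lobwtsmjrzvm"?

The pattern: delete the last 2 characters, then keep one character in every 3, starting at position 2 (positions 2nd, 5th, 8th, ...).
For "lobwtsmjrzvm", step one produces "lobwtsmjrz"; step two turns that into "otj".
(Check on "xdkpfhjylw": → "xdkpfhjy" → "dfy" ✓)

otj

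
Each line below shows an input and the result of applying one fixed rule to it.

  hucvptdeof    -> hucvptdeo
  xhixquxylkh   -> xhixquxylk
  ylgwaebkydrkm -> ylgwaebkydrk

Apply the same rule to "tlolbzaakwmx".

tlolbzaakwm

The rule is to delete the last character.
For "tlolbzaakwmx" the result is "tlolbzaakwm".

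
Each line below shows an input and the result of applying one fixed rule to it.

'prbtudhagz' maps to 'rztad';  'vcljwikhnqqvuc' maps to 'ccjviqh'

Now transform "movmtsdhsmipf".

The rule is to keep every other character starting from the second (positions 2nd, 4th, 6th, ...), then take characters alternately from the front and the back (1st, last, 2nd, 2nd-last, ...).
So "movmtsdhsmipf" becomes "opmmsh".

opmmsh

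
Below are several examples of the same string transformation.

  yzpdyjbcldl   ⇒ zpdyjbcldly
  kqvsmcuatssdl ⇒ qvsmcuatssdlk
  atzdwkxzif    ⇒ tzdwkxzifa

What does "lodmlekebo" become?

Looking at the pairs, the operation is to move the first character to the end.
Applying that to "lodmlekebo" gives "odmlekebol".

odmlekebol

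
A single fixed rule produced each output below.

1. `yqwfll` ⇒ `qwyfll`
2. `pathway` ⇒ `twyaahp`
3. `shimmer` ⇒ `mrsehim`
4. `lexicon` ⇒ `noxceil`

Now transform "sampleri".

prsaeilm

Looking at the pairs, the operation is to sort the characters into alphabetical order, then move the last 3 characters to the front (rotate right by 3).
On "sampleri": the first step gives "aeilmprs", and the second then gives "prsaeilm".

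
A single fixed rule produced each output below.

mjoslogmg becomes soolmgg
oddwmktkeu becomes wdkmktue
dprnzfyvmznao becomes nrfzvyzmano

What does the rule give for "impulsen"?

What's happening: delete the first 2 characters, then swap each adjacent pair of characters (1↔2, 3↔4, ...).
"impulsen" → "pulsen" → "upslne".

upslne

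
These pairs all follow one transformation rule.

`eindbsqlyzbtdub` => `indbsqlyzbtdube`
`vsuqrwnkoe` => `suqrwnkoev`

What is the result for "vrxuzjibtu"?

Each output is the input with this applied: move the first character to the end.
On "vrxuzjibtu" that produces "rxuzjibtuv".

rxuzjibtuv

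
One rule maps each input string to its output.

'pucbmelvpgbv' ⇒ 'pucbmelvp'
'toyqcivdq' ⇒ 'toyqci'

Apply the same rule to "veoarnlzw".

veoarn

The pattern: delete the last 3 characters.
On "veoarnlzw" that produces "veoarn".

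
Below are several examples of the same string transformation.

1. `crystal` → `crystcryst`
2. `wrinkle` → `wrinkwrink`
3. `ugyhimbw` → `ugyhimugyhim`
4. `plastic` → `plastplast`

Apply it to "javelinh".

javelijaveli

The pattern: delete the last 2 characters, then write the whole string twice.
For "javelinh", step one produces "javeli"; step two turns that into "javelijaveli".
(Check on "crystal": → "cryst" → "crystcryst" ✓)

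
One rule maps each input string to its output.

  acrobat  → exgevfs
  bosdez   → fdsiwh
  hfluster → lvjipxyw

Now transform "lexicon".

What's happening: shift every letter 4 places forward in the alphabet (wrapping around), then take characters alternately from the front and the back (1st, last, 2nd, 2nd-last, ...).
Doing the same to "lexicon": "prisbgm".
(Check on "hfluster": → "ljpywxiv" → "lvjipxyw" ✓)

prisbgm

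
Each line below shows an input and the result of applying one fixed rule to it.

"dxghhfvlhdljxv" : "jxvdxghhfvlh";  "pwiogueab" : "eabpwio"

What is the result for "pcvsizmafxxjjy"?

Each output is the input with this applied: move the last 3 characters to the front (rotate right by 3), then delete the last 2 characters.
Working it through for "pcvsizmafxxjjy": intermediate "jjypcvsizmafxx", final "jjypcvsizmaf".

jjypcvsizmaf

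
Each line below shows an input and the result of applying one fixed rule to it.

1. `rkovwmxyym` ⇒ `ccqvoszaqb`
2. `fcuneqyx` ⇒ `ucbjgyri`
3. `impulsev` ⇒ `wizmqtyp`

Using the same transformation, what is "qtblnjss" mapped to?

nwwuxfpr

The rule is to move the last 3 characters to the front (rotate right by 3), then shift every letter 4 places forward in the alphabet (wrapping around).
"qtblnjss" → "jssqtbln" → "nwwuxfpr".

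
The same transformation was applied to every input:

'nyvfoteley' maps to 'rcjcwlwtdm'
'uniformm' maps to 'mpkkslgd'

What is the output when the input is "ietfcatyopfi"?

The rule is to swap the front and back halves of the string, then shift every letter 2 places backward in the alphabet (wrapping around).
For "ietfcatyopfi" the result is "rwmndggcrday".

rwmndggcrday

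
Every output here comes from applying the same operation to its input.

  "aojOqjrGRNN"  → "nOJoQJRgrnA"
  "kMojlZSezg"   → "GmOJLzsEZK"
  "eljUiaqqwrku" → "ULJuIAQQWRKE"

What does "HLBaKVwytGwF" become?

Each output is the input with this applied: flip the case of every letter, then swap the first and last characters.
"HLBaKVwytGwF" → "hlbAkvWYTgWf" → "flbAkvWYTgWh".

flbAkvWYTgWh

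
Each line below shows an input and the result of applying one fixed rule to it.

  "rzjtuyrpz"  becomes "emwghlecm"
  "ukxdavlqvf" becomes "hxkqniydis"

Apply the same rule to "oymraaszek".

blzennfmrx

The rule is to shift every letter 13 places forward in the alphabet (wrapping around) — i.e. ROT13.
For "oymraaszek" the result is "blzennfmrx".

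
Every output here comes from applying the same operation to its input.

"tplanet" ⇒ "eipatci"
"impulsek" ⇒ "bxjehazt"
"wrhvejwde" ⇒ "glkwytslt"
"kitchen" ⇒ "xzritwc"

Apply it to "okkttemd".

Rule — shift every letter 11 places backward in the alphabet (wrapping around), then swap each adjacent pair of characters (1↔2, 3↔4, ...).
Applying both steps to "okkttemd": "dzziitbs", then "zdiztisb".
(Check on "impulsek": → "xbejahtz" → "bxjehazt" ✓)

zdiztisb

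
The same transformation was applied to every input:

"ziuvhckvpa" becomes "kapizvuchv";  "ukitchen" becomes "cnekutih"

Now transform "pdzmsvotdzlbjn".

The rule is to swap each adjacent pair of characters (1↔2, 3↔4, ...), then move the last 3 characters to the front (rotate right by 3).
Applying both steps to "pdzmsvotdzlbjn": "dpmzvstozdblnj", then "lnjdpmzvstozdb".

lnjdpmzvstozdb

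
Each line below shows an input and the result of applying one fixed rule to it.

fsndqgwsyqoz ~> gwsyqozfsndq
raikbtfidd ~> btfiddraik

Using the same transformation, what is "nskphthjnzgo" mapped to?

thjnzgonskph

The transformation: move the last character to the front, then swap the front and back halves of the string.
On "nskphthjnzgo": the first step gives "onskphthjnzg", and the second then gives "thjnzgonskph".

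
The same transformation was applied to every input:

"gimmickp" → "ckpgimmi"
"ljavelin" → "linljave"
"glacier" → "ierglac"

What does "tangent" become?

enttang

The transformation: move the last 3 characters to the front (rotate right by 3).
"tangent" → "enttang".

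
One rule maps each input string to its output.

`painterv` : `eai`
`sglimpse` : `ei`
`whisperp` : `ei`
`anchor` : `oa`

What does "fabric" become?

What's happening: swap the front and back halves of the string, then keep only the vowels.
"fabric" → "ricfab" → "ia".
(Check on "whisperp": → "perpwhis" → "ei" ✓)

ia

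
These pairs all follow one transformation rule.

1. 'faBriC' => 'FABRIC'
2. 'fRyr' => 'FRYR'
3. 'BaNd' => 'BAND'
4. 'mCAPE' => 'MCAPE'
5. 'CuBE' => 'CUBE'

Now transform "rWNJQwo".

What's happening: convert every letter to uppercase.
So "rWNJQwo" becomes "RWNJQWO".

RWNJQWO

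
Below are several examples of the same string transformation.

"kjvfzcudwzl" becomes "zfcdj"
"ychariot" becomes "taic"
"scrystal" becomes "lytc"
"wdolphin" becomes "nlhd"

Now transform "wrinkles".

snlr

The pattern: keep every other character starting from the second (positions 2nd, 4th, 6th, ...), then swap the first and last characters.
So "wrinkles" becomes "snlr".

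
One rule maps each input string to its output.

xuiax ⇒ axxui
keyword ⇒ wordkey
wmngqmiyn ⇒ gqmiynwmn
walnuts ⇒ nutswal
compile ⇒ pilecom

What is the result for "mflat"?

In each case the input is transformed by: move the first 3 characters to the end (rotate left by 3).
Applying that to "mflat" gives "atmfl".

atmfl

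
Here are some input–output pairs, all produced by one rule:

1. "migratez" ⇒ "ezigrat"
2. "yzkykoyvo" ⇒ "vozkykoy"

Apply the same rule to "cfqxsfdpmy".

The rule is to delete the first character, then move the last 2 characters to the front (rotate right by 2).
For "cfqxsfdpmy", step one produces "fqxsfdpmy"; step two turns that into "myfqxsfdp".

myfqxsfdp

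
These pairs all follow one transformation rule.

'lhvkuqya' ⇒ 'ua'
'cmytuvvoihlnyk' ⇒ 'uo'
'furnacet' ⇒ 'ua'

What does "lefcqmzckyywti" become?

ei

The pattern: keep one character in every 3, starting at position 2 (positions 2nd, 5th, 8th, ...), then keep only the vowels.
For "lefcqmzckyywti", step one produces "eqcyi"; step two turns that into "ei".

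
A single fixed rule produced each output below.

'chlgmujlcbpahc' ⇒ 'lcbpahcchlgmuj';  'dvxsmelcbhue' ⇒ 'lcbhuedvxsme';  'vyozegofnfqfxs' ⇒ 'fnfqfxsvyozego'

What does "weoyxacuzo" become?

acuzoweoyx

What's happening: swap the front and back halves of the string.
"weoyxacuzo" → "acuzoweoyx".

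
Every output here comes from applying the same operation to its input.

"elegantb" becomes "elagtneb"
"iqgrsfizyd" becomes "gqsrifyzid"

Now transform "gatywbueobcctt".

tawyuboecbtcgt

Rule — move the first character to the end, then swap each adjacent pair of characters (1↔2, 3↔4, ...).
On "gatywbueobcctt": the first step gives "atywbueobccttg", and the second then gives "tawyuboecbtcgt".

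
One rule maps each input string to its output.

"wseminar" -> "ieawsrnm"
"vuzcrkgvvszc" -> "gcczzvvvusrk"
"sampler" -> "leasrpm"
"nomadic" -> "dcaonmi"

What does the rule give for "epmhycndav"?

The pattern: sort the characters into reverse alphabetical order, then move the last 3 characters to the front (rotate right by 3).
On "epmhycndav": the first step gives "yvpnmhedca", and the second then gives "dcayvpnmhe".

dcayvpnmhe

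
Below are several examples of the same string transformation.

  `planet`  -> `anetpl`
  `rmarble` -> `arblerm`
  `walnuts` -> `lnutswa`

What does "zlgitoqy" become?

gitoqyzl

The pattern: move the first 2 characters to the end (rotate left by 2).
On "zlgitoqy" that produces "gitoqyzl".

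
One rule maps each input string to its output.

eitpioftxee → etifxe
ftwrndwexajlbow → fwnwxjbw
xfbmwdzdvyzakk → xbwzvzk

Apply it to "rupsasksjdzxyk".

The pattern: keep every other character starting from the first (positions 1st, 3rd, 5th, ...).
For "rupsasksjdzxyk" the result is "rpakjzy".

rpakjzy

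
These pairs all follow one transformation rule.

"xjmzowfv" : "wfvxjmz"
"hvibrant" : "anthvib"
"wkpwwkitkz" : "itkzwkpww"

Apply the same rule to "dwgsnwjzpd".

In each case the input is transformed by: swap the front and back halves of the string, then delete the first character.
Working it through for "dwgsnwjzpd": intermediate "wjzpddwgsn", final "jzpddwgsn".

jzpddwgsn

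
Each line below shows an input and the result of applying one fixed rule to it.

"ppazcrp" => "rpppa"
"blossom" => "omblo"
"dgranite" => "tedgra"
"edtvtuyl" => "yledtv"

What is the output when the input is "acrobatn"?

The pattern: move the last 2 characters to the front (rotate right by 2), then delete the last 2 characters.
Working it through for "acrobatn": intermediate "tnacroba", final "tnacro".

tnacro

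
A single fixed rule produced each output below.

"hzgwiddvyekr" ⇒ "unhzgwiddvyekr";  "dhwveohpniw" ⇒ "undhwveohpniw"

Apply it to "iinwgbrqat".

In each case the input is transformed by: prepend "un".
Applying that to "iinwgbrqat" gives "uniinwgbrqat".

uniinwgbrqat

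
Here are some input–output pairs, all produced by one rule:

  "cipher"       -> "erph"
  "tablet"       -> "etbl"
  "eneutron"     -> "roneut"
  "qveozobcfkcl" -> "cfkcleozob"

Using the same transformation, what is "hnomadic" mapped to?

dicoma

Looking at the pairs, the operation is to delete the first 2 characters, then swap the front and back halves of the string.
Applying both steps to "hnomadic": "omadic", then "dicoma".
(Check on "qveozobcfkcl": → "eozobcfkcl" → "cfkcleozob" ✓)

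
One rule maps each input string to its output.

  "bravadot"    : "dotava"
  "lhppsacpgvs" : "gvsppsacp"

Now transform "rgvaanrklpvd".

pvdvaanrkl

The rule is to delete the first 2 characters, then move the last 3 characters to the front (rotate right by 3).
"rgvaanrklpvd" → "vaanrklpvd" → "pvdvaanrkl".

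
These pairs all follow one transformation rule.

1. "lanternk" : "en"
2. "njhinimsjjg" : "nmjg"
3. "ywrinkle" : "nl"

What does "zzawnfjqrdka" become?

njrk

In each case the input is transformed by: delete the first 3 characters, then keep every other character starting from the second (positions 2nd, 4th, 6th, ...).
Applying both steps to "zzawnfjqrdka": "wnfjqrdka", then "njrk".
(Check on "ywrinkle": → "inkle" → "nl" ✓)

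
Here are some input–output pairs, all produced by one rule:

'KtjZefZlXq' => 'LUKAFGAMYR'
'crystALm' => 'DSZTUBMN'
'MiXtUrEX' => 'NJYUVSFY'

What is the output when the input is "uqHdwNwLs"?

What's happening: shift every letter 1 place forward in the alphabet (wrapping around), then convert every letter to uppercase.
Doing the same to "uqHdwNwLs": "VRIEXOXMT".

VRIEXOXMT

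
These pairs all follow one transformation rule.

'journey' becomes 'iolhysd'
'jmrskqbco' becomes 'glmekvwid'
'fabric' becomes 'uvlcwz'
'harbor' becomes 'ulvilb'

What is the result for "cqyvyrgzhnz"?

Looking at the pairs, the operation is to shift every letter 6 places backward in the alphabet (wrapping around), then move the first character to the end.
On "cqyvyrgzhnz": the first step gives "wkspslatbht", and the second then gives "kspslatbhtw".

kspslatbhtw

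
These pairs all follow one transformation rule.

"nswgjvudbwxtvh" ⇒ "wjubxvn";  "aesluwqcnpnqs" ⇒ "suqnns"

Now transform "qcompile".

oplq

What's happening: move the first character to the end, then keep every other character starting from the second (positions 2nd, 4th, 6th, ...).
Working it through for "qcompile": intermediate "compileq", final "oplq".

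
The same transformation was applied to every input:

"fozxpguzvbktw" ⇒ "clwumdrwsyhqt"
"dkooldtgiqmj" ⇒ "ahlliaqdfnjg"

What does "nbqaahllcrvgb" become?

The pattern: shift every letter 3 places backward in the alphabet (wrapping around).
So "nbqaahllcrvgb" becomes "kynxxeiizosdy".

kynxxeiizosdy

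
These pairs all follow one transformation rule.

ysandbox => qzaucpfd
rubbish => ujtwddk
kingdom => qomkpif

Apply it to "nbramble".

ngpdtcod

Looking at the pairs, the operation is to shift every letter 2 places forward in the alphabet (wrapping around), then move the last 2 characters to the front (rotate right by 2).
Starting from "nbramble": after the first operation, "pdtcodng"; after the second, "ngpdtcod".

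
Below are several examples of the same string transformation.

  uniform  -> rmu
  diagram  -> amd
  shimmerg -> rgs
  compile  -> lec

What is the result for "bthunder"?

erb

Rule — move the last 2 characters to the front (rotate right by 2), then keep only the first 3 characters.
Starting from "bthunder": after the first operation, "erbthund"; after the second, "erb".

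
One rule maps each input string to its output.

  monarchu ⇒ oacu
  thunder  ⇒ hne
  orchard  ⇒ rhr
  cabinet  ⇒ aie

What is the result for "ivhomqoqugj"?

In each case the input is transformed by: keep every other character starting from the second (positions 2nd, 4th, 6th, ...).
On "ivhomqoqugj" that produces "voqqg".

voqqg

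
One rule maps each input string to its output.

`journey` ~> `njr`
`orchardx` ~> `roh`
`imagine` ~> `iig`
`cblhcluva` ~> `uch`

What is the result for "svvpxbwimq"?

ispw

The pattern: move the last 3 characters to the front (rotate right by 3), then keep one character in every 3, starting at position 1 (positions 1st, 4th, 7th, ...).
Starting from "svvpxbwimq": after the first operation, "imqsvvpxbw"; after the second, "ispw".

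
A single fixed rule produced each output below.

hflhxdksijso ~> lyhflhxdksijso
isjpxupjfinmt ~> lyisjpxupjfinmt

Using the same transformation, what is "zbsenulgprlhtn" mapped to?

The rule is to prepend "ly".
"zbsenulgprlhtn" → "lyzbsenulgprlhtn".

lyzbsenulgprlhtn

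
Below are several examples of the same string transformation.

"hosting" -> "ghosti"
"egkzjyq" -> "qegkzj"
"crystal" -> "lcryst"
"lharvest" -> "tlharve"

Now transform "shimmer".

rshimm

In each case the input is transformed by: move the last 2 characters to the front (rotate right by 2), then delete the first character.
"shimmer" → "ershimm" → "rshimm".
(Check on "egkzjyq": → "yqegkzj" → "qegkzj" ✓)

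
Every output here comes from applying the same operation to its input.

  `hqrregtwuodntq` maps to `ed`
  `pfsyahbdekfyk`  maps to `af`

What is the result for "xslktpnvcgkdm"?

Rule — keep every other character starting from the first (positions 1st, 3rd, 5th, ...), then keep one character in every 3, starting at position 3 (positions 3rd, 6th, 9th, ...).
Working it through for "xslktpnvcgkdm": intermediate "xltnckm", final "tk".

tk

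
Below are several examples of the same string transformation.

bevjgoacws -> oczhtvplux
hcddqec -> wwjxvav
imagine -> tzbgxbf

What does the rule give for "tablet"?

Looking at the pairs, the operation is to move the first 2 characters to the end (rotate left by 2), then shift every letter 7 places backward in the alphabet (wrapping around).
Starting from "tablet": after the first operation, "bletta"; after the second, "uexmmt".

uexmmt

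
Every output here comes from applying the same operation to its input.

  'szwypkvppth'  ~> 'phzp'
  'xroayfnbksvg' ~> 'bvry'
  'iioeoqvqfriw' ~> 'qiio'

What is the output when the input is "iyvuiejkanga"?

kgyi

In each case the input is transformed by: keep one character in every 3, starting at position 2 (positions 2nd, 5th, 8th, ...), then move the last 2 characters to the front (rotate right by 2).
On "iyvuiejkanga": the first step gives "yikg", and the second then gives "kgyi".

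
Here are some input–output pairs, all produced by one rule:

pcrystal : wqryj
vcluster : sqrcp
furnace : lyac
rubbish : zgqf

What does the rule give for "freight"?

The pattern: delete the first 3 characters, then shift every letter 2 places backward in the alphabet (wrapping around).
For "freight", step one produces "ight"; step two turns that into "gefr".
(Check on "rubbish": → "bish" → "zgqf" ✓)

gefr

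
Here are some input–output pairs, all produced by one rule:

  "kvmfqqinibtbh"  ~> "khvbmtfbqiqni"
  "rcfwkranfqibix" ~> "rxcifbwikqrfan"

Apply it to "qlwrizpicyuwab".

qblawwruiyzcpi

The pattern: take characters alternately from the front and the back (1st, last, 2nd, 2nd-last, ...).
On "qlwrizpicyuwab" that produces "qblawwruiyzcpi".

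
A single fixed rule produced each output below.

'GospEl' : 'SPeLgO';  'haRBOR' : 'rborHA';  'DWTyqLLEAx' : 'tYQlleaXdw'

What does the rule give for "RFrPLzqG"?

RplZQgrf

Each output is the input with this applied: move the first 2 characters to the end (rotate left by 2), then flip the case of every letter.
"RFrPLzqG" → "rPLzqGRF" → "RplZQgrf".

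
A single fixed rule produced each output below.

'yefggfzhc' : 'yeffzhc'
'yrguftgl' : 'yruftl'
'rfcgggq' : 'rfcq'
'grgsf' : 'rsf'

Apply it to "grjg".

What's happening: remove every "g".
For "grjg" the result is "rj".

rj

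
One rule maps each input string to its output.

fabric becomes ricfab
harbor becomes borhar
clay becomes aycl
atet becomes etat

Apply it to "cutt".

ttcu

In each case the input is transformed by: swap the front and back halves of the string.
Applying that to "cutt" gives "ttcu".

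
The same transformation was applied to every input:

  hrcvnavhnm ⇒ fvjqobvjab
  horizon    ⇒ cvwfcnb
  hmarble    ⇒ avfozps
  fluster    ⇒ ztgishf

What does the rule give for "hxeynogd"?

lvmscbru

Rule — swap each adjacent pair of characters (1↔2, 3↔4, ...), then shift every letter 12 places backward in the alphabet (wrapping around).
Working it through for "hxeynogd": intermediate "xhyeondg", final "lvmscbru".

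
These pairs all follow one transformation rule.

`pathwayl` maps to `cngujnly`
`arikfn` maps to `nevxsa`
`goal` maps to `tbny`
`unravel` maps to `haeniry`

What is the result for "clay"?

Rule — shift every letter 13 places forward in the alphabet (wrapping around) — i.e. ROT13.
Applying that to "clay" gives "pynl".

pynl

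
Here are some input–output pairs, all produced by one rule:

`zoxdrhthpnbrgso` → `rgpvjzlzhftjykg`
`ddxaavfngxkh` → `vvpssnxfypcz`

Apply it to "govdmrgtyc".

Each output is the input with this applied: shift every letter 8 places backward in the alphabet (wrapping around).
Doing the same to "govdmrgtyc": "ygnvejylqu".

ygnvejylqu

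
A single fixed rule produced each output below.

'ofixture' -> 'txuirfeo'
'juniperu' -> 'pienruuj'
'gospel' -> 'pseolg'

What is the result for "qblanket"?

The pattern: swap the front and back halves of the string, then take characters alternately from the front and the back (1st, last, 2nd, 2nd-last, ...).
For "qblanket", step one produces "nketqbla"; step two turns that into "naklebtq".

naklebtq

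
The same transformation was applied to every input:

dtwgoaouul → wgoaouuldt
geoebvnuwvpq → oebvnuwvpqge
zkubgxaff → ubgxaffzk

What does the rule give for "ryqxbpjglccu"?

The pattern: move the first 2 characters to the end (rotate left by 2).
For "ryqxbpjglccu" the result is "qxbpjglccury".

qxbpjglccury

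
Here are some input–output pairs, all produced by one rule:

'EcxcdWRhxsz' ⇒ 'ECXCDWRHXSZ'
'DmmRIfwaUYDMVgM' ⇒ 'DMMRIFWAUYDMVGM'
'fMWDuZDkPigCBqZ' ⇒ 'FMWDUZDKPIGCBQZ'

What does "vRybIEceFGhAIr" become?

Looking at the pairs, the operation is to convert every letter to uppercase.
Doing the same to "vRybIEceFGhAIr": "VRYBIECEFGHAIR".

VRYBIECEFGHAIR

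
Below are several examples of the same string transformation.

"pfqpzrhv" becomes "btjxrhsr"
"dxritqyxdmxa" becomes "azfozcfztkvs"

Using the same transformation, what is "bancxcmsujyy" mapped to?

ouwlaadcpeze

What's happening: shift every letter 2 places forward in the alphabet (wrapping around), then swap the front and back halves of the string.
So "bancxcmsujyy" becomes "ouwlaadcpeze".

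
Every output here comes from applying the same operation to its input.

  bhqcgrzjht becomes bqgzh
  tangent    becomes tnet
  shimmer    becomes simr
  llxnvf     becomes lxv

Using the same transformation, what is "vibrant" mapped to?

vbat

Rule — keep every other character starting from the first (positions 1st, 3rd, 5th, ...).
On "vibrant" that produces "vbat".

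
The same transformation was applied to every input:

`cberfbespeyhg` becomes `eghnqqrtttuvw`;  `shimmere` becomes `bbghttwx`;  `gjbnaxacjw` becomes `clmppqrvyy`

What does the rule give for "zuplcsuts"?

aehhijjor

The transformation: shift every letter 11 places backward in the alphabet (wrapping around), then sort the characters into alphabetical order.
"zuplcsuts" → "ojearhjih" → "aehhijjor".
(Check on "cberfbespeyhg": → "rqtguqthetnwv" → "eghnqqrtttuvw" ✓)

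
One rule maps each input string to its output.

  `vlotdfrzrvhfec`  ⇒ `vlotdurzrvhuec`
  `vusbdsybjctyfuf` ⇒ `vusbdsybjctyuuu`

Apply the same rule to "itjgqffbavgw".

Rule — replace every "f" with "u".
On "itjgqffbavgw" that produces "itjgquubavgw".

itjgquubavgw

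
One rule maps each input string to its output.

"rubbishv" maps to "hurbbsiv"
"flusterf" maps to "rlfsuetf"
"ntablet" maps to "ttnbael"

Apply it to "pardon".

oapdrn

The transformation: swap each adjacent pair of characters (1↔2, 3↔4, ...), then move the last character to the front.
Starting from "pardon": after the first operation, "apdrno"; after the second, "oapdrn".
(Check on "rubbishv": → "urbbsivh" → "hurbbsiv" ✓)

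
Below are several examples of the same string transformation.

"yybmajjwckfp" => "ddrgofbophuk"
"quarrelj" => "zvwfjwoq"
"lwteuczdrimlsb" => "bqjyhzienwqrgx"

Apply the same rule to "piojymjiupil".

What's happening: swap each adjacent pair of characters (1↔2, 3↔4, ...), then shift every letter 5 places forward in the alphabet (wrapping around).
"piojymjiupil" → "ipjomyijpuli" → "nuotrdnouzqn".

nuotrdnouzqn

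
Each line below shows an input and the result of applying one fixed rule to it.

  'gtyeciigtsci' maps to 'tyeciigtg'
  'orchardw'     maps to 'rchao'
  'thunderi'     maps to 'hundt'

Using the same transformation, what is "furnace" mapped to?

urnf

In each case the input is transformed by: delete the last 3 characters, then move the first character to the end.
On "furnace": the first step gives "furn", and the second then gives "urnf".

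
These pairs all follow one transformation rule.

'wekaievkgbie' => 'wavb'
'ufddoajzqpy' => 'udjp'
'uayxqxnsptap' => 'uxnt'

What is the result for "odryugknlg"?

Each output is the input with this applied: keep one character in every 3, starting at position 1 (positions 1st, 4th, 7th, ...).
"odryugknlg" → "oykg".

oykg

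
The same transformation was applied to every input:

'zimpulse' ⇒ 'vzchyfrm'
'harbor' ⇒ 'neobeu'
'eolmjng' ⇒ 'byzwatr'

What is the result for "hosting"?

bfgvatu

The pattern: move the first character to the end, then shift every letter 13 places forward in the alphabet (wrapping around) — i.e. ROT13.
Applying both steps to "hosting": "ostingh", then "bfgvatu".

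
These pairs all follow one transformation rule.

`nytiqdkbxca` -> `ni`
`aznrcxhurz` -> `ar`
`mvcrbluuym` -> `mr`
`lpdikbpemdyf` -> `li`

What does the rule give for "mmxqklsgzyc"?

mq

Each output is the input with this applied: keep one character in every 3, starting at position 1 (positions 1st, 4th, 7th, ...), then keep only the first 2 characters.
Applying both steps to "mmxqklsgzyc": "mqsy", then "mq".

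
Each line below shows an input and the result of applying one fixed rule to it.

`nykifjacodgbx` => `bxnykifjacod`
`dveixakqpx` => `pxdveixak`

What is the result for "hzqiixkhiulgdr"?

The transformation: move the last 2 characters to the front (rotate right by 2), then delete the last character.
Applying both steps to "hzqiixkhiulgdr": "drhzqiixkhiulg", then "drhzqiixkhiul".

drhzqiixkhiul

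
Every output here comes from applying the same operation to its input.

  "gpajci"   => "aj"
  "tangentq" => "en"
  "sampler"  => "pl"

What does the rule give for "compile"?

pi

In each case the input is transformed by: move the last 2 characters to the front (rotate right by 2), then keep only the last 2 characters.
"compile" → "lecompi" → "pi".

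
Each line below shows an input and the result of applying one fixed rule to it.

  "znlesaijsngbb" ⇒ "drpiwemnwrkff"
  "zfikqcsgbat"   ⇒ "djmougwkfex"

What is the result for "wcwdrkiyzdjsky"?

Each output is the input with this applied: shift every letter 4 places forward in the alphabet (wrapping around).
Doing the same to "wcwdrkiyzdjsky": "agahvomcdhnwoc".

agahvomcdhnwoc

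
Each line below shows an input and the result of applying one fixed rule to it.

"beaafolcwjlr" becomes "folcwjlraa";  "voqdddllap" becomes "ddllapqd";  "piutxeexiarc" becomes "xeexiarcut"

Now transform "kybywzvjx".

wzvjxby

The rule is to delete the first 2 characters, then move the first 2 characters to the end (rotate left by 2).
For "kybywzvjx", step one produces "bywzvjx"; step two turns that into "wzvjxby".
(Check on "voqdddllap": → "qdddllap" → "ddllapqd" ✓)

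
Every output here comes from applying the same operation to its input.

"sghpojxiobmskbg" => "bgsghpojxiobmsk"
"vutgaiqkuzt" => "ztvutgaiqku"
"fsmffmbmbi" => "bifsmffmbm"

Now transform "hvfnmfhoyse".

The transformation: move the last 2 characters to the front (rotate right by 2).
Doing the same to "hvfnmfhoyse": "sehvfnmfhoy".

sehvfnmfhoy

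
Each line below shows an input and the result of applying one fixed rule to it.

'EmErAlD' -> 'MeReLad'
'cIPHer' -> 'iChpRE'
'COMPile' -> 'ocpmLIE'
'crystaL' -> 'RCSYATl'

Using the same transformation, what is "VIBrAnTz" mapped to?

Each output is the input with this applied: flip the case of every letter, then swap each adjacent pair of characters (1↔2, 3↔4, ...).
Starting from "VIBrAnTz": after the first operation, "vibRaNtZ"; after the second, "ivRbNaZt".

ivRbNaZt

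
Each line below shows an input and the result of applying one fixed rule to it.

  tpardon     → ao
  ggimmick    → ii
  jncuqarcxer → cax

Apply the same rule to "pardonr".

In each case the input is transformed by: keep one character in every 3, starting at position 3 (positions 3rd, 6th, 9th, ...).
Applying that to "pardonr" gives "rn".

rn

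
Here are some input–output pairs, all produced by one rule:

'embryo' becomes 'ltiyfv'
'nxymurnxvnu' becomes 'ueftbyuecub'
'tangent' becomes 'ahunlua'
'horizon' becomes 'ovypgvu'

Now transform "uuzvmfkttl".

bbgctmraas

Rule — shift every letter 7 places forward in the alphabet (wrapping around).
"uuzvmfkttl" → "bbgctmraas".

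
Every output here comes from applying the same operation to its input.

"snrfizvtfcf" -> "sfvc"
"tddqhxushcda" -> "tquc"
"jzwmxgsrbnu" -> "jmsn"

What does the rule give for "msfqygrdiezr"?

The transformation: keep one character in every 3, starting at position 1 (positions 1st, 4th, 7th, ...).
"msfqygrdiezr" → "mqre".

mqre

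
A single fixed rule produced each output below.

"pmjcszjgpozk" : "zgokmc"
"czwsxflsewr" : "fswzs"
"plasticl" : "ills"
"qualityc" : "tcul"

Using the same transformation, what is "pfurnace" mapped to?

Looking at the pairs, the operation is to keep every other character starting from the second (positions 2nd, 4th, 6th, ...), then move the first 2 characters to the end (rotate left by 2).
"pfurnace" → "frae" → "aefr".

aefr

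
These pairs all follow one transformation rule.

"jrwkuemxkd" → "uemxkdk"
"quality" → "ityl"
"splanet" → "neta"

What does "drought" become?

ghtu

Rule — delete the first 3 characters, then move the first character to the end.
For "drought" the result is "ghtu".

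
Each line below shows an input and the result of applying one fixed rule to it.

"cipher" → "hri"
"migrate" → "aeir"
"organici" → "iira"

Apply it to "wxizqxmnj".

mjxzx

The pattern: move the last 3 characters to the front (rotate right by 3), then keep every other character starting from the first (positions 1st, 3rd, 5th, ...).
Starting from "wxizqxmnj": after the first operation, "mnjwxizqx"; after the second, "mjxzx".
(Check on "organici": → "iciorgan" → "iira" ✓)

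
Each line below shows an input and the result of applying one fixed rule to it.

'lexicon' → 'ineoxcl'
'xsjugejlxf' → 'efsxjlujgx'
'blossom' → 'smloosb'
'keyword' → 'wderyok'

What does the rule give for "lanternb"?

Looking at the pairs, the operation is to take characters alternately from the front and the back (1st, last, 2nd, 2nd-last, ...), then swap the first and last characters.
Working it through for "lanternb": intermediate "lbannrte", final "ebannrtl".
(Check on "blossom": → "bmlooss" → "smloosb" ✓)

ebannrtl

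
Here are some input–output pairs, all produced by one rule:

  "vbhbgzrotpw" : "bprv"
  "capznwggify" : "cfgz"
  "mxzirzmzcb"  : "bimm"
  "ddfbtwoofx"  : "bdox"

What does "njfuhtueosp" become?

nsuu

The pattern: keep one character in every 3, starting at position 1 (positions 1st, 4th, 7th, ...), then sort the characters into alphabetical order.
Applying both steps to "njfuhtueosp": "nuus", then "nsuu".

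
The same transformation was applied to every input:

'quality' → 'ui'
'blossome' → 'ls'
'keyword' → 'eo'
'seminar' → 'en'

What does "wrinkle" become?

rk

Each output is the input with this applied: move the last character to the front, then keep one character in every 3, starting at position 3 (positions 3rd, 6th, 9th, ...).
"wrinkle" → "ewrinkl" → "rk".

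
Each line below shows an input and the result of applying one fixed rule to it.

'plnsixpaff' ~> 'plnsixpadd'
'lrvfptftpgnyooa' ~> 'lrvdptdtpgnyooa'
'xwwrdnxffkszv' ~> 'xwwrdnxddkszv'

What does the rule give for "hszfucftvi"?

The transformation: replace every "f" with "d".
On "hszfucftvi" that produces "hszducdtvi".

hszducdtvi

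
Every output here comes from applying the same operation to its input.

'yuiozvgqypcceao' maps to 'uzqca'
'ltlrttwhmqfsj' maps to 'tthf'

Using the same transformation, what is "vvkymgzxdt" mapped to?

vmx

The pattern: keep one character in every 3, starting at position 2 (positions 2nd, 5th, 8th, ...).
On "vvkymgzxdt" that produces "vmx".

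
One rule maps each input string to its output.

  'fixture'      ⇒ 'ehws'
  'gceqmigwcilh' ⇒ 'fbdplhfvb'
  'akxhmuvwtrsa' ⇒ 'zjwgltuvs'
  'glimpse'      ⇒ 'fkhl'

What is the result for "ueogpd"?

tdn

The rule is to delete the last 3 characters, then shift every letter 1 place backward in the alphabet (wrapping around).
Working it through for "ueogpd": intermediate "ueo", final "tdn".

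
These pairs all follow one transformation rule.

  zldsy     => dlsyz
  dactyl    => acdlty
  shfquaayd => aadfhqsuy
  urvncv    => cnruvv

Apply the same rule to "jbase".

abejs

Looking at the pairs, the operation is to sort the characters into alphabetical order.
So "jbase" becomes "abejs".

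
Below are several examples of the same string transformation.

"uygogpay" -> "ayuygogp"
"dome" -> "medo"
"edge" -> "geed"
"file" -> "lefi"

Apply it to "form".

rmfo

What's happening: move the last 2 characters to the front (rotate right by 2).
"form" → "rmfo".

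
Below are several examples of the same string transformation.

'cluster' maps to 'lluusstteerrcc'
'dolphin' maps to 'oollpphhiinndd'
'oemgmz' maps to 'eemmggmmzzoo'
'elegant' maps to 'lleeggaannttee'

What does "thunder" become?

What's happening: move the first character to the end, then double every character.
For "thunder", step one produces "hundert"; step two turns that into "hhuunnddeerrtt".

hhuunnddeerrtt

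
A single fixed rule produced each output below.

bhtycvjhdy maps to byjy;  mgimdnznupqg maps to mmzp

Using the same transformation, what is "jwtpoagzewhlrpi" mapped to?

jpgwr

The transformation: keep one character in every 3, starting at position 1 (positions 1st, 4th, 7th, ...).
Applying that to "jwtpoagzewhlrpi" gives "jpgwr".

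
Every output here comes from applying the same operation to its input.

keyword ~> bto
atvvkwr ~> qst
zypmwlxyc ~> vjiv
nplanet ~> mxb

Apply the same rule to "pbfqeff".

In each case the input is transformed by: shift every letter 3 places backward in the alphabet (wrapping around), then keep every other character starting from the second (positions 2nd, 4th, 6th, ...).
For "pbfqeff", step one produces "mycnbcc"; step two turns that into "ync".

ync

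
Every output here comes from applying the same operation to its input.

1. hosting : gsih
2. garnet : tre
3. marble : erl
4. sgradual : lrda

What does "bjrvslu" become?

Each output is the input with this applied: swap the first and last characters, then keep every other character starting from the first (positions 1st, 3rd, 5th, ...).
Applying that to "bjrvslu" gives "ursb".

ursb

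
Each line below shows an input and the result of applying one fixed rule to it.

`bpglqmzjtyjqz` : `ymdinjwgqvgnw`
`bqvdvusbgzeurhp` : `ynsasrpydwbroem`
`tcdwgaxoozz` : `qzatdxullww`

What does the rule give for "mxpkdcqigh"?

Rule — shift every letter 3 places backward in the alphabet (wrapping around).
So "mxpkdcqigh" becomes "jumhaznfde".

jumhaznfde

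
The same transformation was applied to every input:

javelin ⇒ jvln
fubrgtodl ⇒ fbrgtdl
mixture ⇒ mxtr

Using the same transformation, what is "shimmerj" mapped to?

Rule — remove every vowel.
So "shimmerj" becomes "shmmrj".

shmmrj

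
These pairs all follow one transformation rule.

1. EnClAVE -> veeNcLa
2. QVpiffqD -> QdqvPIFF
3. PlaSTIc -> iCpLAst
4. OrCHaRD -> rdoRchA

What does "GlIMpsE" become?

SegLimP

Each output is the input with this applied: flip the case of every letter, then move the last 2 characters to the front (rotate right by 2).
On "GlIMpsE": the first step gives "gLimPSe", and the second then gives "SegLimP".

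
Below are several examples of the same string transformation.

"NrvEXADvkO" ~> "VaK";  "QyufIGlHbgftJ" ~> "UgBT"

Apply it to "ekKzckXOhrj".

kKH

In each case the input is transformed by: keep one character in every 3, starting at position 3 (positions 3rd, 6th, 9th, ...), then flip the case of every letter.
Starting from "ekKzckXOhrj": after the first operation, "Kkh"; after the second, "kKH".
(Check on "QyufIGlHbgftJ": → "uGbt" → "UgBT" ✓)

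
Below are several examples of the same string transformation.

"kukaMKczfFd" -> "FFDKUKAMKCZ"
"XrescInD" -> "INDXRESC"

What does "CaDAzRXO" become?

The pattern: move the last 3 characters to the front (rotate right by 3), then convert every letter to uppercase.
On "CaDAzRXO": the first step gives "RXOCaDAz", and the second then gives "RXOCADAZ".

RXOCADAZ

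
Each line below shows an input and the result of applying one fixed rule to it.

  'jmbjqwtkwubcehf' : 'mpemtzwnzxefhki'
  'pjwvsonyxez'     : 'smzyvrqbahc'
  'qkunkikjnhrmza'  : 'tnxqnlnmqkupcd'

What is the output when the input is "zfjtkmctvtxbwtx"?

Looking at the pairs, the operation is to shift every letter 3 places forward in the alphabet (wrapping around).
So "zfjtkmctvtxbwtx" becomes "cimwnpfwywaezwa".

cimwnpfwywaezwa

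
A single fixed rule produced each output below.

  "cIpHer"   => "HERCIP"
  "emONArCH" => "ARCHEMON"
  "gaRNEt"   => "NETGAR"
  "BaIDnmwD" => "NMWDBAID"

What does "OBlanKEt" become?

NKETOBLA

The pattern: swap the front and back halves of the string, then convert every letter to uppercase.
Applying both steps to "OBlanKEt": "nKEtOBla", then "NKETOBLA".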